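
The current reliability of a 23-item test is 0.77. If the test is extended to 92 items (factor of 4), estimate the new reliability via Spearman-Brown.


r_new = (n * rxx) / (1 + (n-1) * rxx)
r_new = (4 * 0.77) / (1 + 3 * 0.77)
r_new = 3.08 / 3.31
r_new = 0.9305

0.9305


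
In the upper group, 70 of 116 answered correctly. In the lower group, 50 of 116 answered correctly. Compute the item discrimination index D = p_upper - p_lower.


p_upper = 70/116 = 0.6034
p_lower = 50/116 = 0.431
D = 0.6034 - 0.431 = 0.1724

0.1724


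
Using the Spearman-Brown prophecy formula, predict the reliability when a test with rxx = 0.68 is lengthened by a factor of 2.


r_new = (n * rxx) / (1 + (n-1) * rxx)
r_new = (2 * 0.68) / (1 + 1 * 0.68)
r_new = 1.36 / 1.68
r_new = 0.8095

0.8095


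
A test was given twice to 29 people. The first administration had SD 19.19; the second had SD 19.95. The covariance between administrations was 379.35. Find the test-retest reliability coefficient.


r = cov(X,Y) / (SD_X * SD_Y)
r = 379.35 / (19.19 * 19.95)
r = 379.35 / 382.8405
r = 0.9909

0.9909


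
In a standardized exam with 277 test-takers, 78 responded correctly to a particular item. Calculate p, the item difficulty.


Item difficulty p = number correct / total examinees
p = 78 / 277
p = 0.2816

0.2816


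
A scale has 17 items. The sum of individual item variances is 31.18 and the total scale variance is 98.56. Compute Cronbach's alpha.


alpha = (k/(k-1)) * (1 - sum(si^2)/s_total^2)
= (17/16) * (1 - 31.18/98.56)
alpha = 0.7264

0.7264


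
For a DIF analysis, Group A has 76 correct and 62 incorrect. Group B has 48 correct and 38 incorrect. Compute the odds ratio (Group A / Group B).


Odds_A = 76/62 = 1.2258
Odds_B = 48/38 = 1.2632
OR = Odds_A / Odds_B = 1.2258 / 1.2632
Exactly, OR = (76 * 38) / (62 * 48) = 2888 / 2976
OR = 0.9704

0.9704


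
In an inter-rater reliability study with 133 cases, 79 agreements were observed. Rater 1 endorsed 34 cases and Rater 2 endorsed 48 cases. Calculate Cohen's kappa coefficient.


P_o = 79/133 = 0.593985
P_e = (34*48 + 99*85) / 17689 = 0.56798
kappa = (P_o - P_e) / (1 - P_e)
kappa = (0.593985 - 0.56798) / (1 - 0.56798)
kappa = 0.0602

0.0602


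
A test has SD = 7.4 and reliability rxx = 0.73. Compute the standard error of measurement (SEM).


SEM = SD * sqrt(1 - rxx)
SEM = 7.4 * sqrt(1 - 0.73)
SEM = 7.4 * sqrt(0.27) = 7.4 * 0.519615
SEM = 3.8452

3.8452


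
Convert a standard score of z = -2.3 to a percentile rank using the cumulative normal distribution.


CDF(z) = 0.5 * (1 + erf(z/sqrt(2)))
erf(-1.6263) = -0.9786
CDF = 0.0107
Percentile rank = 0.0107 * 100 = 1.07

1.07


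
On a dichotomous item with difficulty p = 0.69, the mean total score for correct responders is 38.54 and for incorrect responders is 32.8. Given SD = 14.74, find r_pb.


q = 1 - p = 0.31
rpb = ((M1 - M0) / SD) * sqrt(p * q)
rpb = ((38.54 - 32.8) / 14.74) * sqrt(0.69 * 0.31)
rpb = 0.1801

0.1801


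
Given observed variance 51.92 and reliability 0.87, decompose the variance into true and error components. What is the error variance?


var_true = rxx * var_obs = 0.87 * 51.92 = 45.1704
var_error = var_obs - var_true
var_error = 51.92 - 45.1704
var_error = 6.7496

6.7496


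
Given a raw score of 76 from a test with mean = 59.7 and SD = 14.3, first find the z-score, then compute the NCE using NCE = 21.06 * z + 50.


z = (X - mean) / SD = (76 - 59.7) / 14.3
z = 16.3 / 14.3
z = 1.1399
NCE = NCE = 21.06z + 50
Carry z at full precision (z = 16.3 / 14.3) into the conversion:
NCE = 21.06 * (16.3 / 14.3) + 50 = 343.278 / 14.3 + 50
NCE = 24.0055 + 50
NCE = 74.0055

74.0055


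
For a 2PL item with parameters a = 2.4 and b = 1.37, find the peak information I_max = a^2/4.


For 2PL, max info at theta = b = 1.37
I_max = a^2 / 4 = 2.4^2 / 4
= 5.76 / 4
I_max = 1.44

1.44


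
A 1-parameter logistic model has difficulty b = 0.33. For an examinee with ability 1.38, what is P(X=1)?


theta - b = 1.38 - 0.33 = 1.05
exp(-(theta - b)) = exp(-1.05) = 0.3499
P = 1 / (1 + 0.3499)
P = 0.7408

0.7408


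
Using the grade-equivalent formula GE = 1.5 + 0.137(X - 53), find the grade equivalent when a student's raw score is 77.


raw - median = 77 - 53 = 24
slope * diff = 0.137 * 24 = 3.288
GE = 1.5 + 3.288
GE = 4.788

4.788


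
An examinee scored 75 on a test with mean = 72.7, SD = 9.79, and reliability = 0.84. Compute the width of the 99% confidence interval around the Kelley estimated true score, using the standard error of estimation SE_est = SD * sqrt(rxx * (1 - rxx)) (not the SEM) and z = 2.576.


True score estimate = 0.84*75 + 0.16*72.7 = 74.632
SE_est = SD * sqrt(rxx * (1 - rxx)) = 9.79 * sqrt(0.84 * 0.16) = 9.79 * sqrt(0.1344) = 3.589073
CI = T_est +/- z * SE_est, so width = 2 * z * SE_est = 2 * 2.576 * 3.589073
Width = 18.4909

18.4909


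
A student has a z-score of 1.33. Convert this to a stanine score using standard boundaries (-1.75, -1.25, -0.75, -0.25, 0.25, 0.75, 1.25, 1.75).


Stanine boundaries: [-1.75, -1.25, -0.75, -0.25, 0.25, 0.75, 1.25, 1.75]
z = 1.33
Check each boundary:
  z >= -1.75 -> could be stanine 2
  z >= -1.25 -> could be stanine 3
  z >= -0.75 -> could be stanine 4
  z >= -0.25 -> could be stanine 5
  z >= 0.25 -> could be stanine 6
  z >= 0.75 -> could be stanine 7
  z >= 1.25 -> could be stanine 8
  z < 1.75
Highest qualifying boundary gives stanine = 8

8


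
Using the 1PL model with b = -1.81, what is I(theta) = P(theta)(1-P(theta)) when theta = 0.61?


P = 1/(1+exp(-(0.61--1.81))) = 0.9183
I = P*(1-P) = 0.9183 * 0.0817
I = 0.075

0.075


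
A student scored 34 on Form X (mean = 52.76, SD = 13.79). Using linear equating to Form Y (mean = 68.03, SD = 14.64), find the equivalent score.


slope = SD_Y / SD_X = 14.64 / 13.79 ~ 1.0616
intercept = mean_Y - slope * mean_X = 68.03 - (14.64 / 13.79) * 52.76 ~ 12.0179
Y = slope * X + intercept. To avoid rounding drift from the rounded slope/intercept, evaluate the equivalent form Y = mean_Y + SD_Y * (X - mean_X) / SD_X at full precision:
Y = 68.03 + 14.64 * (34 - 52.76) / 13.79
Y = 68.03 - 14.64 * 18.76 / 13.79
Y = 68.03 - 274.6464 / 13.79
Y = 68.03 - 19.9163
Y = 48.1137

48.1137


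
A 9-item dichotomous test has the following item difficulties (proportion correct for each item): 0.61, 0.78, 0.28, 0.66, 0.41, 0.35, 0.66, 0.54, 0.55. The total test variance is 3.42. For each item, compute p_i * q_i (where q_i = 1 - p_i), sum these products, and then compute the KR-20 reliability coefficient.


For each item, compute p_i * q_i:
  Item 1: 0.61 * 0.39 = 0.2379
  Item 2: 0.78 * 0.22 = 0.1716
  Item 3: 0.28 * 0.72 = 0.2016
  Item 4: 0.66 * 0.34 = 0.2244
  Item 5: 0.41 * 0.59 = 0.2419
  Item 6: 0.35 * 0.65 = 0.2275
  Item 7: 0.66 * 0.34 = 0.2244
  Item 8: 0.54 * 0.46 = 0.2484
  Item 9: 0.55 * 0.45 = 0.2475
Sum(p_i * q_i) = 0.2379 + 0.1716 + 0.2016 + 0.2244 + 0.2419 + 0.2275 + 0.2244 + 0.2484 + 0.2475 = 2.0252
KR-20 = (k/(k-1)) * (1 - Sum(p_i*q_i) / Var_total)
= (9/8) * (1 - 2.0252/3.42)
= 1.125 * 0.4078
KR-20 = 0.4588

0.4588


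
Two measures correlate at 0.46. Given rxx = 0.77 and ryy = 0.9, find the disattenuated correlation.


r_corrected = rxy / sqrt(rxx * ryy)
= 0.46 / sqrt(0.77 * 0.9)
= 0.46 / sqrt(0.693)
= 0.46 / 0.832466
r_corrected = 0.5526

0.5526


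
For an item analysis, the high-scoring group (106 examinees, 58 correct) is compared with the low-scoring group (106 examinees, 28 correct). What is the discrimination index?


p_upper = 58/106 = 0.5472
p_lower = 28/106 = 0.2642
D = 0.5472 - 0.2642 = 0.283

0.283


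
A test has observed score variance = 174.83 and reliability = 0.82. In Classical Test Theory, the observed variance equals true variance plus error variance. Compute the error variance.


var_true = rxx * var_obs = 0.82 * 174.83 = 143.3606
var_error = var_obs - var_true
var_error = 174.83 - 143.3606
var_error = 31.4694

31.4694


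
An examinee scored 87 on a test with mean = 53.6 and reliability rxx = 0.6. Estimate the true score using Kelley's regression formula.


T_est = rxx * X + (1 - rxx) * mean
T_est = 0.6 * 87 + 0.4 * 53.6
T_est = 52.2 + 21.44
T_est = 73.64

73.64


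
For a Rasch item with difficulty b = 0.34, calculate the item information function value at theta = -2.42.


P = 1/(1+exp(-(-2.42-0.34))) = 0.0595
I = P*(1-P) = 0.0595 * 0.9405
I = 0.056

0.056


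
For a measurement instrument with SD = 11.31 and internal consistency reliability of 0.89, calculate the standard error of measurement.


SEM = SD * sqrt(1 - rxx)
SEM = 11.31 * sqrt(1 - 0.89)
SEM = 11.31 * sqrt(0.11) = 11.31 * 0.331662
SEM = 3.7511

3.7511


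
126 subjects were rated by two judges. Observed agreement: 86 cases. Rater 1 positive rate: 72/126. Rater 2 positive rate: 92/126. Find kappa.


P_o = 86/126 = 0.68254
P_e = (72*92 + 54*34) / 15876 = 0.53288
kappa = (P_o - P_e) / (1 - P_e)
kappa = (0.68254 - 0.53288) / (1 - 0.53288)
kappa = 0.3204

0.3204


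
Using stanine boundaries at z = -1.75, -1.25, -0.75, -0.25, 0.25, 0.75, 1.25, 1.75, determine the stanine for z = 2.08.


Stanine boundaries: [-1.75, -1.25, -0.75, -0.25, 0.25, 0.75, 1.25, 1.75]
z = 2.08
Check each boundary:
  z >= -1.75 -> could be stanine 2
  z >= -1.25 -> could be stanine 3
  z >= -0.75 -> could be stanine 4
  z >= -0.25 -> could be stanine 5
  z >= 0.25 -> could be stanine 6
  z >= 0.75 -> could be stanine 7
  z >= 1.25 -> could be stanine 8
  z >= 1.75 -> could be stanine 9
Highest qualifying boundary gives stanine = 9

9


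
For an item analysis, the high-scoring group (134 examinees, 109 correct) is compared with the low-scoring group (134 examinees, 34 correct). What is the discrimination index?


p_upper = 109/134 = 0.8134
p_lower = 34/134 = 0.2537
D = 0.8134 - 0.2537 = 0.5597

0.5597


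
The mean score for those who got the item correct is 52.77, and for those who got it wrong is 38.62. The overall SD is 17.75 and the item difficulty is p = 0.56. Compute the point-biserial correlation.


q = 1 - p = 0.44
rpb = ((M1 - M0) / SD) * sqrt(p * q)
rpb = ((52.77 - 38.62) / 17.75) * sqrt(0.56 * 0.44)
rpb = 0.3957

0.3957


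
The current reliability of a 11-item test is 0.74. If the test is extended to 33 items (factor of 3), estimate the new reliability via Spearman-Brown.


r_new = (n * rxx) / (1 + (n-1) * rxx)
r_new = (3 * 0.74) / (1 + 2 * 0.74)
r_new = 2.22 / 2.48
r_new = 0.8952

0.8952


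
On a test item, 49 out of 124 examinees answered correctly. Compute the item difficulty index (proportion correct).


Item difficulty p = number correct / total examinees
p = 49 / 124
p = 0.3952

0.3952


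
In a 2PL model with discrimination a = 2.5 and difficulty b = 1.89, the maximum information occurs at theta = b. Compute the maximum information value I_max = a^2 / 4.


For 2PL, max info at theta = b = 1.89
I_max = a^2 / 4 = 2.5^2 / 4
= 6.25 / 4
I_max = 1.5625

1.5625


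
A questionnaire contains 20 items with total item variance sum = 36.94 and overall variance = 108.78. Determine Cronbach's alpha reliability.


alpha = (k/(k-1)) * (1 - sum(si^2)/s_total^2)
= (20/19) * (1 - 36.94/108.78)
alpha = 0.6952

0.6952


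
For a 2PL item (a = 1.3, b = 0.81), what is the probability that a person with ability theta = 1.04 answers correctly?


a*(theta - b) = 1.3 * (1.04 - 0.81) = 0.299
exp(-0.299) = 0.7416
P = 1 / (1 + 0.7416)
P = 0.5742

0.5742


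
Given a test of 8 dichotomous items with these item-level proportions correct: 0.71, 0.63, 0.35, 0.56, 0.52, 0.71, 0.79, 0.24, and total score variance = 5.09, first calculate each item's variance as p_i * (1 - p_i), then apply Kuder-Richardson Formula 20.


For each item, compute p_i * q_i:
  Item 1: 0.71 * 0.29 = 0.2059
  Item 2: 0.63 * 0.37 = 0.2331
  Item 3: 0.35 * 0.65 = 0.2275
  Item 4: 0.56 * 0.44 = 0.2464
  Item 5: 0.52 * 0.48 = 0.2496
  Item 6: 0.71 * 0.29 = 0.2059
  Item 7: 0.79 * 0.21 = 0.1659
  Item 8: 0.24 * 0.76 = 0.1824
Sum(p_i * q_i) = 0.2059 + 0.2331 + 0.2275 + 0.2464 + 0.2496 + 0.2059 + 0.1659 + 0.1824 = 1.7167
KR-20 = (k/(k-1)) * (1 - Sum(p_i*q_i) / Var_total)
= (8/7) * (1 - 1.7167/5.09)
= 1.1429 * 0.6627
KR-20 = 0.7574

0.7574


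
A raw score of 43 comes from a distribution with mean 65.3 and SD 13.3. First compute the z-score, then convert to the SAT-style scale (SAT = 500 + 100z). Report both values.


z = (X - mean) / SD = (43 - 65.3) / 13.3
z = -22.3 / 13.3
z = -1.6767
SAT-scale = SAT = 500 + 100z
Carry z at full precision (z = -22.3 / 13.3) into the conversion:
SAT-scale = 500 + 100 * (-22.3 / 13.3) = 500 + -2230 / 13.3
SAT-scale = 500 + -167.6692
SAT-scale = 332.3308

332.3308


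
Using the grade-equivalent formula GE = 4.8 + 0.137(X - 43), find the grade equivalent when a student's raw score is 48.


raw - median = 48 - 43 = 5
slope * diff = 0.137 * 5 = 0.685
GE = 4.8 + 0.685
GE = 5.485

5.485


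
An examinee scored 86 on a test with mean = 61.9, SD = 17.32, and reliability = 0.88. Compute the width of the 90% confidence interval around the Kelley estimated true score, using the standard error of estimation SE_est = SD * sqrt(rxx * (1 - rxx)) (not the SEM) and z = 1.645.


True score estimate = 0.88*86 + 0.12*61.9 = 83.108
SE_est = SD * sqrt(rxx * (1 - rxx)) = 17.32 * sqrt(0.88 * 0.12) = 17.32 * sqrt(0.1056) = 5.628334
CI = T_est +/- z * SE_est, so width = 2 * z * SE_est = 2 * 1.645 * 5.628334
Width = 18.5172

18.5172


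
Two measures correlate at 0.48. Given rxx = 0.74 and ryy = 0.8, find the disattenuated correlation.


r_corrected = rxy / sqrt(rxx * ryy)
= 0.48 / sqrt(0.74 * 0.8)
= 0.48 / sqrt(0.592)
= 0.48 / 0.769415
r_corrected = 0.6239

0.6239


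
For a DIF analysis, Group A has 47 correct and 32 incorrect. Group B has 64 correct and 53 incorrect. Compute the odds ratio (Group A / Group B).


Odds_A = 47/32 = 1.4688
Odds_B = 64/53 = 1.2075
OR = Odds_A / Odds_B = 1.4688 / 1.2075
Exactly, OR = (47 * 53) / (32 * 64) = 2491 / 2048
OR = 1.2163

1.2163


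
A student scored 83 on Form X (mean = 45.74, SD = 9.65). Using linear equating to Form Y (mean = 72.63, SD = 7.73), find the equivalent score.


slope = SD_Y / SD_X = 7.73 / 9.65 ~ 0.801
intercept = mean_Y - slope * mean_X = 72.63 - (7.73 / 9.65) * 45.74 ~ 35.9906
Y = slope * X + intercept. To avoid rounding drift from the rounded slope/intercept, evaluate the equivalent form Y = mean_Y + SD_Y * (X - mean_X) / SD_X at full precision:
Y = 72.63 + 7.73 * (83 - 45.74) / 9.65
Y = 72.63 + 7.73 * 37.26 / 9.65
Y = 72.63 + 288.0198 / 9.65
Y = 72.63 + 29.8466
Y = 102.4766

102.4766


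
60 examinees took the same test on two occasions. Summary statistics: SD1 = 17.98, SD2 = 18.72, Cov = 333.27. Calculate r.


r = cov(X,Y) / (SD_X * SD_Y)
r = 333.27 / (17.98 * 18.72)
r = 333.27 / 336.5856
r = 0.9901

0.9901


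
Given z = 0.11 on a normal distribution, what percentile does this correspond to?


CDF(z) = 0.5 * (1 + erf(z/sqrt(2)))
erf(0.0778) = 0.0876
CDF = 0.5438
Percentile rank = 0.5438 * 100 = 54.38

54.38


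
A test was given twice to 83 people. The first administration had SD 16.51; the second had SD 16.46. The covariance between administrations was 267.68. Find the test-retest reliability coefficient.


r = cov(X,Y) / (SD_X * SD_Y)
r = 267.68 / (16.51 * 16.46)
r = 267.68 / 271.7546
r = 0.985

0.985


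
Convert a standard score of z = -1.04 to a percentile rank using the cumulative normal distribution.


CDF(z) = 0.5 * (1 + erf(z/sqrt(2)))
erf(-0.7354) = -0.7017
CDF = 0.1492
Percentile rank = 0.1492 * 100 = 14.92

14.92


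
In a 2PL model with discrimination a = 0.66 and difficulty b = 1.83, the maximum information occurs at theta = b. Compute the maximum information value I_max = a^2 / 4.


For 2PL, max info at theta = b = 1.83
I_max = a^2 / 4 = 0.66^2 / 4
= 0.4356 / 4
I_max = 0.1089

0.1089


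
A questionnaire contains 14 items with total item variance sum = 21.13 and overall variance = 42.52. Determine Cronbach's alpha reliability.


alpha = (k/(k-1)) * (1 - sum(si^2)/s_total^2)
= (14/13) * (1 - 21.13/42.52)
alpha = 0.5418

0.5418


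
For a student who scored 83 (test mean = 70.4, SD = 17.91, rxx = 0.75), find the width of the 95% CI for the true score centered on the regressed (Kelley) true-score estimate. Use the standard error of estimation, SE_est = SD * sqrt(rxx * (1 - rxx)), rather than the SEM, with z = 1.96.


True score estimate = 0.75*83 + 0.25*70.4 = 79.85
SE_est = SD * sqrt(rxx * (1 - rxx)) = 17.91 * sqrt(0.75 * 0.25) = 17.91 * sqrt(0.1875) = 7.755257
CI = T_est +/- z * SE_est, so width = 2 * z * SE_est = 2 * 1.96 * 7.755257
Width = 30.4006

30.4006


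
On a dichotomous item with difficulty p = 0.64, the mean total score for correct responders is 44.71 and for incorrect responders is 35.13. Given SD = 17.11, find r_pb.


q = 1 - p = 0.36
rpb = ((M1 - M0) / SD) * sqrt(p * q)
rpb = ((44.71 - 35.13) / 17.11) * sqrt(0.64 * 0.36)
rpb = 0.2688

0.2688


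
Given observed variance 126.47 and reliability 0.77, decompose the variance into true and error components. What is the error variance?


var_true = rxx * var_obs = 0.77 * 126.47 = 97.3819
var_error = var_obs - var_true
var_error = 126.47 - 97.3819
var_error = 29.0881

29.0881


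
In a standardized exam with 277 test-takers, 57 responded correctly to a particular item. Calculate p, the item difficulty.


Item difficulty p = number correct / total examinees
p = 57 / 277
p = 0.2058

0.2058


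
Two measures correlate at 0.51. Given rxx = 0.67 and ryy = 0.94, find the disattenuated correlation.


r_corrected = rxy / sqrt(rxx * ryy)
= 0.51 / sqrt(0.67 * 0.94)
= 0.51 / sqrt(0.6298)
= 0.51 / 0.793599
r_corrected = 0.6426

0.6426


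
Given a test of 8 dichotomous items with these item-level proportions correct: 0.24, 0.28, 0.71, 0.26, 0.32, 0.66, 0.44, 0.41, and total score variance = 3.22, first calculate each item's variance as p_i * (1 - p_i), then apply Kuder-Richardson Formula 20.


For each item, compute p_i * q_i:
  Item 1: 0.24 * 0.76 = 0.1824
  Item 2: 0.28 * 0.72 = 0.2016
  Item 3: 0.71 * 0.29 = 0.2059
  Item 4: 0.26 * 0.74 = 0.1924
  Item 5: 0.32 * 0.68 = 0.2176
  Item 6: 0.66 * 0.34 = 0.2244
  Item 7: 0.44 * 0.56 = 0.2464
  Item 8: 0.41 * 0.59 = 0.2419
Sum(p_i * q_i) = 0.1824 + 0.2016 + 0.2059 + 0.1924 + 0.2176 + 0.2244 + 0.2464 + 0.2419 = 1.7126
KR-20 = (k/(k-1)) * (1 - Sum(p_i*q_i) / Var_total)
= (8/7) * (1 - 1.7126/3.22)
= 1.1429 * 0.4681
KR-20 = 0.535

0.535


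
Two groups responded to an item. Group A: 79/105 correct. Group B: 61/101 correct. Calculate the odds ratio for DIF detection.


Odds_A = 79/26 = 3.0385
Odds_B = 61/40 = 1.525
OR = Odds_A / Odds_B = 3.0385 / 1.525
Exactly, OR = (79 * 40) / (26 * 61) = 3160 / 1586
OR = 1.9924

1.9924


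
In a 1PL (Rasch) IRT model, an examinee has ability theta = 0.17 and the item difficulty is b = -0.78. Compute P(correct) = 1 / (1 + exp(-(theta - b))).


theta - b = 0.17 - -0.78 = 0.95
exp(-(theta - b)) = exp(-0.95) = 0.3867
P = 1 / (1 + 0.3867)
P = 0.7211

0.7211


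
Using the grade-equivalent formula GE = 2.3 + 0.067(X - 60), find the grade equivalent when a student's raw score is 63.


raw - median = 63 - 60 = 3
slope * diff = 0.067 * 3 = 0.201
GE = 2.3 + 0.201
GE = 2.501

2.501


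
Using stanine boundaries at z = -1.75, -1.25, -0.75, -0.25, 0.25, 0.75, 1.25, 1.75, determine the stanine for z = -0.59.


Stanine boundaries: [-1.75, -1.25, -0.75, -0.25, 0.25, 0.75, 1.25, 1.75]
z = -0.59
Check each boundary:
  z >= -1.75 -> could be stanine 2
  z >= -1.25 -> could be stanine 3
  z >= -0.75 -> could be stanine 4
  z < -0.25
  z < 0.25
  z < 0.75
  z < 1.25
  z < 1.75
Highest qualifying boundary gives stanine = 4

4


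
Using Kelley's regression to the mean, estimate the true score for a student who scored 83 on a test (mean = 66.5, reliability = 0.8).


T_est = rxx * X + (1 - rxx) * mean
T_est = 0.8 * 83 + 0.2 * 66.5
T_est = 66.4 + 13.3
T_est = 79.7

79.7


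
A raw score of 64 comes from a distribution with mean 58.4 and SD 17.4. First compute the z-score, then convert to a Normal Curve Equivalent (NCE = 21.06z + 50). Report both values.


z = (X - mean) / SD = (64 - 58.4) / 17.4
z = 5.6 / 17.4
z = 0.3218
NCE = NCE = 21.06z + 50
Carry z at full precision (z = 5.6 / 17.4) into the conversion:
NCE = 21.06 * (5.6 / 17.4) + 50 = 117.936 / 17.4 + 50
NCE = 6.7779 + 50
NCE = 56.7779

56.7779


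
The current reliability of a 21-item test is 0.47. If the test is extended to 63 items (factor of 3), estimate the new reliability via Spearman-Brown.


r_new = (n * rxx) / (1 + (n-1) * rxx)
r_new = (3 * 0.47) / (1 + 2 * 0.47)
r_new = 1.41 / 1.94
r_new = 0.7268

0.7268


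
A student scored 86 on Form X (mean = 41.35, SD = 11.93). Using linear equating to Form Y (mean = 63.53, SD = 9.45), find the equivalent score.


slope = SD_Y / SD_X = 9.45 / 11.93 ~ 0.7921
intercept = mean_Y - slope * mean_X = 63.53 - (9.45 / 11.93) * 41.35 ~ 30.7758
Y = slope * X + intercept. To avoid rounding drift from the rounded slope/intercept, evaluate the equivalent form Y = mean_Y + SD_Y * (X - mean_X) / SD_X at full precision:
Y = 63.53 + 9.45 * (86 - 41.35) / 11.93
Y = 63.53 + 9.45 * 44.65 / 11.93
Y = 63.53 + 421.9425 / 11.93
Y = 63.53 + 35.3682
Y = 98.8982

98.8982


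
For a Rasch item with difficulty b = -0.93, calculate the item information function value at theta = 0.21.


P = 1/(1+exp(-(0.21--0.93))) = 0.7577
I = P*(1-P) = 0.7577 * 0.2423
I = 0.1836

0.1836


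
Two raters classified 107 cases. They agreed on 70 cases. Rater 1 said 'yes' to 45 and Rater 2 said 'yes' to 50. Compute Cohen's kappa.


P_o = 70/107 = 0.654206
P_e = (45*50 + 62*57) / 11449 = 0.505197
kappa = (P_o - P_e) / (1 - P_e)
kappa = (0.654206 - 0.505197) / (1 - 0.505197)
kappa = 0.3011

0.3011


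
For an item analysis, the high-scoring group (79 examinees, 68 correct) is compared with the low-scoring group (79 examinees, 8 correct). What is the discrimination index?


p_upper = 68/79 = 0.8608
p_lower = 8/79 = 0.1013
D = 0.8608 - 0.1013 = 0.7595

0.7595


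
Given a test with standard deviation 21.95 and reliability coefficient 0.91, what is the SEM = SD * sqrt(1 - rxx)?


SEM = SD * sqrt(1 - rxx)
SEM = 21.95 * sqrt(1 - 0.91)
SEM = 21.95 * sqrt(0.09) = 21.95 * 0.3
SEM = 6.585

6.585


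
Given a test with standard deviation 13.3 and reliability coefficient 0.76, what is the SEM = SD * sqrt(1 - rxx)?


SEM = SD * sqrt(1 - rxx)
SEM = 13.3 * sqrt(1 - 0.76)
SEM = 13.3 * sqrt(0.24) = 13.3 * 0.489898
SEM = 6.5156

6.5156


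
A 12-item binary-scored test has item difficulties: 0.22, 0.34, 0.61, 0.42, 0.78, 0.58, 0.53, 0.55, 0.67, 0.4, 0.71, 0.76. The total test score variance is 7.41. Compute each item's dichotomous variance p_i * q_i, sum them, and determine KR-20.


For each item, compute p_i * q_i:
  Item 1: 0.22 * 0.78 = 0.1716
  Item 2: 0.34 * 0.66 = 0.2244
  Item 3: 0.61 * 0.39 = 0.2379
  Item 4: 0.42 * 0.58 = 0.2436
  Item 5: 0.78 * 0.22 = 0.1716
  Item 6: 0.58 * 0.42 = 0.2436
  Item 7: 0.53 * 0.47 = 0.2491
  Item 8: 0.55 * 0.45 = 0.2475
  Item 9: 0.67 * 0.33 = 0.2211
  Item 10: 0.4 * 0.6 = 0.24
  Item 11: 0.71 * 0.29 = 0.2059
  Item 12: 0.76 * 0.24 = 0.1824
Sum(p_i * q_i) = 0.1716 + 0.2244 + 0.2379 + 0.2436 + 0.1716 + 0.2436 + 0.2491 + 0.2475 + 0.2211 + 0.24 + 0.2059 + 0.1824 = 2.6387
KR-20 = (k/(k-1)) * (1 - Sum(p_i*q_i) / Var_total)
= (12/11) * (1 - 2.6387/7.41)
= 1.0909 * 0.6439
KR-20 = 0.7024

0.7024


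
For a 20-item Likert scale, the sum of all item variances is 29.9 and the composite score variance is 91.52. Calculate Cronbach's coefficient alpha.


alpha = (k/(k-1)) * (1 - sum(si^2)/s_total^2)
= (20/19) * (1 - 29.9/91.52)
alpha = 0.7087

0.7087


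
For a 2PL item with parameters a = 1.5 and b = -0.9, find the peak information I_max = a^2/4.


For 2PL, max info at theta = b = -0.9
I_max = a^2 / 4 = 1.5^2 / 4
= 2.25 / 4
I_max = 0.5625

0.5625


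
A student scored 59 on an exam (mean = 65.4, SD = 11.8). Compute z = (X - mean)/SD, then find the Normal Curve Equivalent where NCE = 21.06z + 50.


z = (X - mean) / SD = (59 - 65.4) / 11.8
z = -6.4 / 11.8
z = -0.5424
NCE = NCE = 21.06z + 50
Carry z at full precision (z = -6.4 / 11.8) into the conversion:
NCE = 21.06 * (-6.4 / 11.8) + 50 = -134.784 / 11.8 + 50
NCE = -11.4224 + 50
NCE = 38.5776

38.5776


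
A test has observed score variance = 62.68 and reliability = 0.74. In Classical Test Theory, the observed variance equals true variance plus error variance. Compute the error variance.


var_true = rxx * var_obs = 0.74 * 62.68 = 46.3832
var_error = var_obs - var_true
var_error = 62.68 - 46.3832
var_error = 16.2968

16.2968


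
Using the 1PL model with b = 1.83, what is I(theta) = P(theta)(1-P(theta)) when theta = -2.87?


P = 1/(1+exp(-(-2.87-1.83))) = 0.009
I = P*(1-P) = 0.009 * 0.991
I = 0.0089

0.0089


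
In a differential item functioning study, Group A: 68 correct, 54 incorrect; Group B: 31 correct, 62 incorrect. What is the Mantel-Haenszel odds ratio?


Odds_A = 68/54 = 1.2593
Odds_B = 31/62 = 0.5
OR = Odds_A / Odds_B = 1.2593 / 0.5
Exactly, OR = (68 * 62) / (54 * 31) = 4216 / 1674
OR = 2.5185

2.5185


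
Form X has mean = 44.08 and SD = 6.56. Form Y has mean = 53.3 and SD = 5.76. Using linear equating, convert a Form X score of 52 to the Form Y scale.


slope = SD_Y / SD_X = 5.76 / 6.56 ~ 0.878
intercept = mean_Y - slope * mean_X = 53.3 - (5.76 / 6.56) * 44.08 ~ 14.5956
Y = slope * X + intercept. To avoid rounding drift from the rounded slope/intercept, evaluate the equivalent form Y = mean_Y + SD_Y * (X - mean_X) / SD_X at full precision:
Y = 53.3 + 5.76 * (52 - 44.08) / 6.56
Y = 53.3 + 5.76 * 7.92 / 6.56
Y = 53.3 + 45.6192 / 6.56
Y = 53.3 + 6.9541
Y = 60.2541

60.2541


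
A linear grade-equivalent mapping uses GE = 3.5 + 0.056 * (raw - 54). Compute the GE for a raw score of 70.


raw - median = 70 - 54 = 16
slope * diff = 0.056 * 16 = 0.896
GE = 3.5 + 0.896
GE = 4.396

4.396


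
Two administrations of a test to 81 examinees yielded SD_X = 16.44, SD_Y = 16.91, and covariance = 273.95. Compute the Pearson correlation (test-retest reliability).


r = cov(X,Y) / (SD_X * SD_Y)
r = 273.95 / (16.44 * 16.91)
r = 273.95 / 278.0004
r = 0.9854

0.9854


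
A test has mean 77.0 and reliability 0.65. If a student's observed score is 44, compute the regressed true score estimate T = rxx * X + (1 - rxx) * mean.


T_est = rxx * X + (1 - rxx) * mean
T_est = 0.65 * 44 + 0.35 * 77.0
T_est = 28.6 + 26.95
T_est = 55.55

55.55


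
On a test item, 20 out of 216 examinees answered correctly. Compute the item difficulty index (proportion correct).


Item difficulty p = number correct / total examinees
p = 20 / 216
p = 0.0926

0.0926


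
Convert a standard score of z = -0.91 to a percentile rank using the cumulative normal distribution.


CDF(z) = 0.5 * (1 + erf(z/sqrt(2)))
erf(-0.6435) = -0.6372
CDF = 0.1814
Percentile rank = 0.1814 * 100 = 18.14

18.14


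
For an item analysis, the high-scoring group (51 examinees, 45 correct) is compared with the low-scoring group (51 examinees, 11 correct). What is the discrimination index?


p_upper = 45/51 = 0.8824
p_lower = 11/51 = 0.2157
D = 0.8824 - 0.2157 = 0.6667

0.6667


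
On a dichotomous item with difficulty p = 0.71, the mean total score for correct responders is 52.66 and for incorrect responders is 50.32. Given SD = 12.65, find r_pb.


q = 1 - p = 0.29
rpb = ((M1 - M0) / SD) * sqrt(p * q)
rpb = ((52.66 - 50.32) / 12.65) * sqrt(0.71 * 0.29)
rpb = 0.0839

0.0839


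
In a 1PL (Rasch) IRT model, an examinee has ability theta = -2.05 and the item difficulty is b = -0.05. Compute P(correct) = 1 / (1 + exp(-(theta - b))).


theta - b = -2.05 - -0.05 = -2.0
exp(-(theta - b)) = exp(2.0) = 7.3891
P = 1 / (1 + 7.3891)
P = 0.1192

0.1192


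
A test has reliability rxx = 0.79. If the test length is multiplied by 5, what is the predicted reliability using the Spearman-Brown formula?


r_new = (n * rxx) / (1 + (n-1) * rxx)
r_new = (5 * 0.79) / (1 + 4 * 0.79)
r_new = 3.95 / 4.16
r_new = 0.9495

0.9495


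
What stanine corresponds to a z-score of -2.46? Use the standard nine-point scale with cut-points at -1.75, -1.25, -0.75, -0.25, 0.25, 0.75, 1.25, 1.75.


Stanine boundaries: [-1.75, -1.25, -0.75, -0.25, 0.25, 0.75, 1.25, 1.75]
z = -2.46
Check each boundary:
  z < -1.75
  z < -1.25
  z < -0.75
  z < -0.25
  z < 0.25
  z < 0.75
  z < 1.25
  z < 1.75
Highest qualifying boundary gives stanine = 1

1


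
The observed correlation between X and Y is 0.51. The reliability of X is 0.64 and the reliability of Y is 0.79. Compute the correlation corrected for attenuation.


r_corrected = rxy / sqrt(rxx * ryy)
= 0.51 / sqrt(0.64 * 0.79)
= 0.51 / sqrt(0.5056)
= 0.51 / 0.711056
r_corrected = 0.7172

0.7172


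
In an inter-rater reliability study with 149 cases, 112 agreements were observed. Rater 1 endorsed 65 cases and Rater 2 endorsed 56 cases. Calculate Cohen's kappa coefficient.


P_o = 112/149 = 0.751678
P_e = (65*56 + 84*93) / 22201 = 0.515833
kappa = (P_o - P_e) / (1 - P_e)
kappa = (0.751678 - 0.515833) / (1 - 0.515833)
kappa = 0.4871

0.4871


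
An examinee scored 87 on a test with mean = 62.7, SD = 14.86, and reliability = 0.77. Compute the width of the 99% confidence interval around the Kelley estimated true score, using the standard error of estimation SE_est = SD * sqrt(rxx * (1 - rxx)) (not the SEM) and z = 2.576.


True score estimate = 0.77*87 + 0.23*62.7 = 81.411
SE_est = SD * sqrt(rxx * (1 - rxx)) = 14.86 * sqrt(0.77 * 0.23) = 14.86 * sqrt(0.1771) = 6.253571
CI = T_est +/- z * SE_est, so width = 2 * z * SE_est = 2 * 2.576 * 6.253571
Width = 32.2184

32.2184


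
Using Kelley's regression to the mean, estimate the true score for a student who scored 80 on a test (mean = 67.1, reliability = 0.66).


T_est = rxx * X + (1 - rxx) * mean
T_est = 0.66 * 80 + 0.34 * 67.1
T_est = 52.8 + 22.814
T_est = 75.614

75.614


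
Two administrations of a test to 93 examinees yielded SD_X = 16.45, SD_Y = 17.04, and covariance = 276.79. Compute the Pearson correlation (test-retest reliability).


r = cov(X,Y) / (SD_X * SD_Y)
r = 276.79 / (16.45 * 17.04)
r = 276.79 / 280.308
r = 0.9874

0.9874


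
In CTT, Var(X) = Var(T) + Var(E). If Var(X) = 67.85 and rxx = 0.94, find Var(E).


var_true = rxx * var_obs = 0.94 * 67.85 = 63.779
var_error = var_obs - var_true
var_error = 67.85 - 63.779
var_error = 4.071

4.071


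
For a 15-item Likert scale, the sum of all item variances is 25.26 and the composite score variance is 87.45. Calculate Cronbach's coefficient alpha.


alpha = (k/(k-1)) * (1 - sum(si^2)/s_total^2)
= (15/14) * (1 - 25.26/87.45)
alpha = 0.7619

0.7619


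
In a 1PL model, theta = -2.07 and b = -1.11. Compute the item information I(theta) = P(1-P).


P = 1/(1+exp(-(-2.07--1.11))) = 0.2769
I = P*(1-P) = 0.2769 * 0.7231
I = 0.2002

0.2002


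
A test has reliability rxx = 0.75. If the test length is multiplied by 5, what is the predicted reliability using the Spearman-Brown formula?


r_new = (n * rxx) / (1 + (n-1) * rxx)
r_new = (5 * 0.75) / (1 + 4 * 0.75)
r_new = 3.75 / 4.0
r_new = 0.9375

0.9375


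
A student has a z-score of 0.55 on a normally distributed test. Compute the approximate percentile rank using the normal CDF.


CDF(z) = 0.5 * (1 + erf(z/sqrt(2)))
erf(0.3889) = 0.4177
CDF = 0.7088
Percentile rank = 0.7088 * 100 = 70.88

70.88


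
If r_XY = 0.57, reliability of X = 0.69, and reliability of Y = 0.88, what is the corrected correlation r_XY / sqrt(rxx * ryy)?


r_corrected = rxy / sqrt(rxx * ryy)
= 0.57 / sqrt(0.69 * 0.88)
= 0.57 / sqrt(0.6072)
= 0.57 / 0.77923
r_corrected = 0.7315

0.7315


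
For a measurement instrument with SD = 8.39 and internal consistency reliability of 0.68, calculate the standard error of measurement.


SEM = SD * sqrt(1 - rxx)
SEM = 8.39 * sqrt(1 - 0.68)
SEM = 8.39 * sqrt(0.32) = 8.39 * 0.565685
SEM = 4.7461

4.7461


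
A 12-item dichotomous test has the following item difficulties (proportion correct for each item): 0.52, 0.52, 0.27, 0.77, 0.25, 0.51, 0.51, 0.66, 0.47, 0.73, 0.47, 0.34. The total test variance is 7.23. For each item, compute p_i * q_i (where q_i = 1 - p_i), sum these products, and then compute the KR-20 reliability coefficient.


For each item, compute p_i * q_i:
  Item 1: 0.52 * 0.48 = 0.2496
  Item 2: 0.52 * 0.48 = 0.2496
  Item 3: 0.27 * 0.73 = 0.1971
  Item 4: 0.77 * 0.23 = 0.1771
  Item 5: 0.25 * 0.75 = 0.1875
  Item 6: 0.51 * 0.49 = 0.2499
  Item 7: 0.51 * 0.49 = 0.2499
  Item 8: 0.66 * 0.34 = 0.2244
  Item 9: 0.47 * 0.53 = 0.2491
  Item 10: 0.73 * 0.27 = 0.1971
  Item 11: 0.47 * 0.53 = 0.2491
  Item 12: 0.34 * 0.66 = 0.2244
Sum(p_i * q_i) = 0.2496 + 0.2496 + 0.1971 + 0.1771 + 0.1875 + 0.2499 + 0.2499 + 0.2244 + 0.2491 + 0.1971 + 0.2491 + 0.2244 = 2.7048
KR-20 = (k/(k-1)) * (1 - Sum(p_i*q_i) / Var_total)
= (12/11) * (1 - 2.7048/7.23)
= 1.0909 * 0.6259
KR-20 = 0.6828

0.6828


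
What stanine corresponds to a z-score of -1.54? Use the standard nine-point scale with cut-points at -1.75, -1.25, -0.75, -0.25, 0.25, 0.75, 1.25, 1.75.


Stanine boundaries: [-1.75, -1.25, -0.75, -0.25, 0.25, 0.75, 1.25, 1.75]
z = -1.54
Check each boundary:
  z >= -1.75 -> could be stanine 2
  z < -1.25
  z < -0.75
  z < -0.25
  z < 0.25
  z < 0.75
  z < 1.25
  z < 1.75
Highest qualifying boundary gives stanine = 2

2


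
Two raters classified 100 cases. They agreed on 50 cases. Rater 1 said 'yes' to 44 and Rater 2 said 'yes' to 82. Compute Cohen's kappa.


P_o = 50/100 = 0.5
P_e = (44*82 + 56*18) / 10000 = 0.4616
kappa = (P_o - P_e) / (1 - P_e)
kappa = (0.5 - 0.4616) / (1 - 0.4616)
kappa = 0.0713

0.0713


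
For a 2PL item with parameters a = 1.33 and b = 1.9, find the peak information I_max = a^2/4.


For 2PL, max info at theta = b = 1.9
I_max = a^2 / 4 = 1.33^2 / 4
= 1.7689 / 4
I_max = 0.4422

0.4422


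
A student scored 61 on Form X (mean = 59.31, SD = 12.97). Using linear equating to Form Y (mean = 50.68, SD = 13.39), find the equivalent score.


slope = SD_Y / SD_X = 13.39 / 12.97 ~ 1.0324
intercept = mean_Y - slope * mean_X = 50.68 - (13.39 / 12.97) * 59.31 ~ -10.5506
Y = slope * X + intercept. To avoid rounding drift from the rounded slope/intercept, evaluate the equivalent form Y = mean_Y + SD_Y * (X - mean_X) / SD_X at full precision:
Y = 50.68 + 13.39 * (61 - 59.31) / 12.97
Y = 50.68 + 13.39 * 1.69 / 12.97
Y = 50.68 + 22.6291 / 12.97
Y = 50.68 + 1.7447
Y = 52.4247

52.4247


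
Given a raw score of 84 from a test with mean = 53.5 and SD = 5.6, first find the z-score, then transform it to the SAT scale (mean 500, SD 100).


z = (X - mean) / SD = (84 - 53.5) / 5.6
z = 30.5 / 5.6
z = 5.4464
SAT-scale = SAT = 500 + 100z
Carry z at full precision (z = 30.5 / 5.6) into the conversion:
SAT-scale = 500 + 100 * (30.5 / 5.6) = 500 + 3050 / 5.6
SAT-scale = 500 + 544.6429
SAT-scale = 1044.6429

1044.6429


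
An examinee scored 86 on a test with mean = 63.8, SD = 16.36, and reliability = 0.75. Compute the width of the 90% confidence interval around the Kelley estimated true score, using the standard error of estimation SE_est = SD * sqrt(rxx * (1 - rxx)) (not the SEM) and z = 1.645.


True score estimate = 0.75*86 + 0.25*63.8 = 80.45
SE_est = SD * sqrt(rxx * (1 - rxx)) = 16.36 * sqrt(0.75 * 0.25) = 16.36 * sqrt(0.1875) = 7.084088
CI = T_est +/- z * SE_est, so width = 2 * z * SE_est = 2 * 1.645 * 7.084088
Width = 23.3066

23.3066


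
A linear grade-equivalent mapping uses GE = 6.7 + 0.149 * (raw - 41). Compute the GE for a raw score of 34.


raw - median = 34 - 41 = -7
slope * diff = 0.149 * -7 = -1.043
GE = 6.7 + -1.043
GE = 5.657

5.657


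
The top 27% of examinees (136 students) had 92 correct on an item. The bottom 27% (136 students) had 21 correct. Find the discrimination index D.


p_upper = 92/136 = 0.6765
p_lower = 21/136 = 0.1544
D = 0.6765 - 0.1544 = 0.5221

0.5221


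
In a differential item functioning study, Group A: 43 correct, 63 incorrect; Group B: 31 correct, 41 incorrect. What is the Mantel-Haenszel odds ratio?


Odds_A = 43/63 = 0.6825
Odds_B = 31/41 = 0.7561
OR = Odds_A / Odds_B = 0.6825 / 0.7561
Exactly, OR = (43 * 41) / (63 * 31) = 1763 / 1953
OR = 0.9027

0.9027


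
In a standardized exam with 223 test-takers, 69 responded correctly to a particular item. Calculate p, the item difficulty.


Item difficulty p = number correct / total examinees
p = 69 / 223
p = 0.3094

0.3094


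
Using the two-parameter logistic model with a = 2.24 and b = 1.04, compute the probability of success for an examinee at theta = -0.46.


a*(theta - b) = 2.24 * (-0.46 - 1.04) = -3.36
exp(--3.36) = 28.7892
P = 1 / (1 + 28.7892)
P = 0.0336

0.0336


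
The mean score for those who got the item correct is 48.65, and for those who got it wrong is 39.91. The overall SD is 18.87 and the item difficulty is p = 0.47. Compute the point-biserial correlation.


q = 1 - p = 0.53
rpb = ((M1 - M0) / SD) * sqrt(p * q)
rpb = ((48.65 - 39.91) / 18.87) * sqrt(0.47 * 0.53)
rpb = 0.2312

0.2312


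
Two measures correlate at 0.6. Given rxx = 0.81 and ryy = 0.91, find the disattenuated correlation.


r_corrected = rxy / sqrt(rxx * ryy)
= 0.6 / sqrt(0.81 * 0.91)
= 0.6 / sqrt(0.7371)
= 0.6 / 0.858545
r_corrected = 0.6989

0.6989


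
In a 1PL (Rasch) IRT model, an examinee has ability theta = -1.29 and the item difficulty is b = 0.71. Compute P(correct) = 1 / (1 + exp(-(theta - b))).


theta - b = -1.29 - 0.71 = -2.0
exp(-(theta - b)) = exp(2.0) = 7.3891
P = 1 / (1 + 7.3891)
P = 0.1192

0.1192


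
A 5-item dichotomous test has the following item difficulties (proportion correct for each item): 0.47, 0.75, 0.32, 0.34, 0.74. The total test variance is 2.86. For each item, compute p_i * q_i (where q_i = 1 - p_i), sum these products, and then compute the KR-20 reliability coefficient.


For each item, compute p_i * q_i:
  Item 1: 0.47 * 0.53 = 0.2491
  Item 2: 0.75 * 0.25 = 0.1875
  Item 3: 0.32 * 0.68 = 0.2176
  Item 4: 0.34 * 0.66 = 0.2244
  Item 5: 0.74 * 0.26 = 0.1924
Sum(p_i * q_i) = 0.2491 + 0.1875 + 0.2176 + 0.2244 + 0.1924 = 1.071
KR-20 = (k/(k-1)) * (1 - Sum(p_i*q_i) / Var_total)
= (5/4) * (1 - 1.071/2.86)
= 1.25 * 0.6255
KR-20 = 0.7819

0.7819


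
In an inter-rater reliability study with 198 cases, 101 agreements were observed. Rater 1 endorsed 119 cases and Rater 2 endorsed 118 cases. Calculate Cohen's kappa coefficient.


P_o = 101/198 = 0.510101
P_e = (119*118 + 79*80) / 39204 = 0.519386
kappa = (P_o - P_e) / (1 - P_e)
kappa = (0.510101 - 0.519386) / (1 - 0.519386)
kappa = -0.0193

-0.0193


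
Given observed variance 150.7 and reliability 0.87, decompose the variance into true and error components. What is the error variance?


var_true = rxx * var_obs = 0.87 * 150.7 = 131.109
var_error = var_obs - var_true
var_error = 150.7 - 131.109
var_error = 19.591

19.591


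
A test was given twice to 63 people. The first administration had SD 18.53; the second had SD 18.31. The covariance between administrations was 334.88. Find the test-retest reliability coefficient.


r = cov(X,Y) / (SD_X * SD_Y)
r = 334.88 / (18.53 * 18.31)
r = 334.88 / 339.2843
r = 0.987

0.987


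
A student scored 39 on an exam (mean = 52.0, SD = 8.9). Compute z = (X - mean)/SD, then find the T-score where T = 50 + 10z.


z = (X - mean) / SD = (39 - 52.0) / 8.9
z = -13.0 / 8.9
z = -1.4607
T-score = T = 50 + 10z
Carry z at full precision (z = -13.0 / 8.9) into the conversion:
T-score = 50 + 10 * (-13.0 / 8.9) = 50 + -130 / 8.9
T-score = 50 + -14.6067
T-score = 35.3933

35.3933


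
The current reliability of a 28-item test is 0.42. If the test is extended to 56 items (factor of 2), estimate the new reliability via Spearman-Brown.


r_new = (n * rxx) / (1 + (n-1) * rxx)
r_new = (2 * 0.42) / (1 + 1 * 0.42)
r_new = 0.84 / 1.42
r_new = 0.5915

0.5915


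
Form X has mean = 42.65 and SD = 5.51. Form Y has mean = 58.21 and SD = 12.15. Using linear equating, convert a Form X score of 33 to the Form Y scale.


slope = SD_Y / SD_X = 12.15 / 5.51 ~ 2.2051
intercept = mean_Y - slope * mean_X = 58.21 - (12.15 / 5.51) * 42.65 ~ -35.8367
Y = slope * X + intercept. To avoid rounding drift from the rounded slope/intercept, evaluate the equivalent form Y = mean_Y + SD_Y * (X - mean_X) / SD_X at full precision:
Y = 58.21 + 12.15 * (33 - 42.65) / 5.51
Y = 58.21 - 12.15 * 9.65 / 5.51
Y = 58.21 - 117.2475 / 5.51
Y = 58.21 - 21.279
Y = 36.931

36.931
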